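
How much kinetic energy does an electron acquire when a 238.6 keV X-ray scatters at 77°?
63.4026 keV

By energy conservation: K_e = E_initial - E_final

First find the scattered photon energy:
Initial wavelength: λ = hc/E = 5.1963 pm
Compton shift: Δλ = λ_C(1 - cos(77°)) = 1.8805 pm
Final wavelength: λ' = 5.1963 + 1.8805 = 7.0768 pm
Final photon energy: E' = hc/λ' = 175.1974 keV

Electron kinetic energy:
K_e = E - E' = 238.6000 - 175.1974 = 63.4026 keV

(Intermediate values are shown rounded; full precision is carried through to the final answer.)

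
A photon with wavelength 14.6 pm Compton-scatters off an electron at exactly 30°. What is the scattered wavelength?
14.9251 pm

Using the Compton formula: λ' = λ + λ_C(1 − cos θ)

For θ = 30°, cos θ = √3/2 (exact) ≈ 0.8660, so:
1 − cos 30° = 1 − (√3/2) ≈ 0.1340

Δλ = λ_C × 0.1340 = 2.4263 × 0.1340 = 0.3251 pm

λ' = 14.6 + 0.3251 = 14.9251 pm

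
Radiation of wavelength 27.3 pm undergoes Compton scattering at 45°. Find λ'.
28.0106 pm

Using the Compton formula: λ' = λ + λ_C(1 − cos θ)

For θ = 45°, cos θ = √2/2 (exact) ≈ 0.7071, so:
1 − cos 45° = 1 − (√2/2) ≈ 0.2929

Δλ = λ_C × 0.2929 = 2.4263 × 0.2929 = 0.7106 pm

λ' = 27.3 + 0.7106 = 28.0106 pm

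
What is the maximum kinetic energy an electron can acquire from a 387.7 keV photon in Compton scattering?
233.6931 keV

Maximum energy transfer occurs at θ = 180° (backscattering).

Initial photon: E₀ = 387.7 keV → λ₀ = 3.1979 pm

Maximum Compton shift (at 180°):
Δλ_max = 2λ_C = 2 × 2.4263 = 4.8526 pm

Final wavelength:
λ' = 3.1979 + 4.8526 = 8.0506 pm

Minimum photon energy (maximum energy to electron):
E'_min = hc/λ' = 154.0069 keV

Maximum electron kinetic energy:
K_max = E₀ - E'_min = 387.7000 - 154.0069 = 233.6931 keV

(Intermediate values are shown rounded; full precision is carried through to the final answer.)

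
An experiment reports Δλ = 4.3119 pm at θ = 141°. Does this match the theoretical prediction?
Yes, consistent

Calculate the expected shift for θ = 141°:

Δλ_expected = λ_C(1 - cos(141°))
Δλ_expected = 2.4263 × (1 - cos(141°))
Δλ_expected = 2.4263 × 1.7771
Δλ_expected = 4.3119 pm

Given shift: 4.3119 pm
Expected shift: 4.3119 pm
Difference: 0.0000 pm

The values match. This is consistent with Compton scattering at the stated angle.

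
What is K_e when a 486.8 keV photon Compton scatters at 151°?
312.0595 keV

By energy conservation: K_e = E_initial - E_final

First find the scattered photon energy:
Initial wavelength: λ = hc/E = 2.5469 pm
Compton shift: Δλ = λ_C(1 - cos(151°)) = 4.5484 pm
Final wavelength: λ' = 2.5469 + 4.5484 = 7.0953 pm
Final photon energy: E' = hc/λ' = 174.7405 keV

Electron kinetic energy:
K_e = E - E' = 486.8000 - 174.7405 = 312.0595 keV

(Intermediate values are shown rounded; full precision is carried through to the final answer.)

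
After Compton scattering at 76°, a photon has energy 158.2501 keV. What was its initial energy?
206.8000 keV

Convert final energy to wavelength (hc ≈ 1239.842 keV·pm):
λ' = hc/E' = 1239.842 / 158.2501 = 7.8347 pm

Calculate the Compton shift:
Δλ = λ_C(1 - cos(76°))
Δλ = 2.4263 × (1 - cos(76°))
Δλ = 1.8393 pm

Initial wavelength:
λ = λ' - Δλ = 7.8347 - 1.8393 = 5.9954 pm

Initial energy:
E = hc/λ = 1239.842 / 5.9954 = 206.8000 keV

(Intermediate values are shown rounded; full precision is carried through to the final answer.)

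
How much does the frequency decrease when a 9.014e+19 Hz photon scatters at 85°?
3.603e+19 Hz (decrease)

Convert frequency to wavelength (c = 299792458 m/s):
λ₀ = c/f₀ = 299792458/9.014e+19 = 3.3258538e-12 m = 3.3259 pm

Calculate Compton shift:
Δλ = λ_C(1 - cos(85°)) = 2.2148 pm

Final wavelength:
λ' = λ₀ + Δλ = 3.3259 + 2.2148 = 5.5407 pm

Final frequency:
f' = c/λ' = 299792458/5.5406971e-12 = 5.4107353e+19 Hz

Frequency shift (decrease):
Δf = f₀ - f' = 9.014e+19 - 5.4107353e+19 = 3.603e+19 Hz

(Intermediate values are shown rounded; full precision is carried through to the final answer.)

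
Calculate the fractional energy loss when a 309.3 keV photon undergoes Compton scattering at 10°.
0.0091 (or 0.91%)

Calculate initial and final photon energies:

Initial: E₀ = 309.3 keV → λ₀ = 4.0085 pm
Compton shift: Δλ = 0.0369 pm
Final wavelength: λ' = 4.0454 pm
Final energy: E' = 306.4817 keV

Fractional energy loss:
(E₀ - E')/E₀ = (309.3000 - 306.4817)/309.3000
= 2.8183/309.3000
= 0.0091
= 0.91%

(Intermediate values are shown rounded; full precision is carried through to the final answer.)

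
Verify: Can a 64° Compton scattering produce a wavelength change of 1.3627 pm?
Yes, consistent

Calculate the expected shift for θ = 64°:

Δλ_expected = λ_C(1 - cos(64°))
Δλ_expected = 2.4263 × (1 - cos(64°))
Δλ_expected = 2.4263 × 0.5616
Δλ_expected = 1.3627 pm

Given shift: 1.3627 pm
Expected shift: 1.3627 pm
Difference: 0.0000 pm

The values match. This is consistent with Compton scattering at the stated angle.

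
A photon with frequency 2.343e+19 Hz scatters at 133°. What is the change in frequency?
5.666e+18 Hz (decrease)

Convert frequency to wavelength (c = 299792458 m/s):
λ₀ = c/f₀ = 299792458/2.343e+19 = 1.2795239e-11 m = 12.7952 pm

Calculate Compton shift:
Δλ = λ_C(1 - cos(133°)) = 4.0810 pm

Final wavelength:
λ' = λ₀ + Δλ = 12.7952 + 4.0810 = 16.8763 pm

Final frequency:
f' = c/λ' = 299792458/1.6876289e-11 = 1.7764122e+19 Hz

Frequency shift (decrease):
Δf = f₀ - f' = 2.343e+19 - 1.7764122e+19 = 5.666e+18 Hz

(Intermediate values are shown rounded; full precision is carried through to the final answer.)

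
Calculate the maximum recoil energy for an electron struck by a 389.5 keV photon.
235.2099 keV

Maximum energy transfer occurs at θ = 180° (backscattering).

Initial photon: E₀ = 389.5 keV → λ₀ = 3.1832 pm

Maximum Compton shift (at 180°):
Δλ_max = 2λ_C = 2 × 2.4263 = 4.8526 pm

Final wavelength:
λ' = 3.1832 + 4.8526 = 8.0358 pm

Minimum photon energy (maximum energy to electron):
E'_min = hc/λ' = 154.2901 keV

Maximum electron kinetic energy:
K_max = E₀ - E'_min = 389.5000 - 154.2901 = 235.2099 keV

(Intermediate values are shown rounded; full precision is carried through to the final answer.)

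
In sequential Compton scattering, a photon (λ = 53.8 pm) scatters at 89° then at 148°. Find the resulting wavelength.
60.6679 pm

Apply Compton shift twice:

First scattering at θ₁ = 89°:
Δλ₁ = λ_C(1 - cos(89°))
Δλ₁ = 2.4263 × 0.9825
Δλ₁ = 2.3840 pm

After first scattering:
λ₁ = 53.8 + 2.3840 = 56.1840 pm

Second scattering at θ₂ = 148°:
Δλ₂ = λ_C(1 - cos(148°))
Δλ₂ = 2.4263 × 1.8480
Δλ₂ = 4.4839 pm

Final wavelength:
λ₂ = 56.1840 + 4.4839 = 60.6679 pm

Total shift: Δλ_total = 2.3840 + 4.4839 = 6.8679 pm

(Intermediate values are shown rounded; full precision is carried through to the final answer.)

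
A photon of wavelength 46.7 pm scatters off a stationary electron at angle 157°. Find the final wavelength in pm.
51.3597 pm

Using the Compton scattering formula:
λ' = λ + Δλ = λ + λ_C(1 - cos θ)

Given:
- Initial wavelength λ = 46.7 pm
- Scattering angle θ = 157°
- Compton wavelength λ_C ≈ 2.4263 pm

Calculate the shift:
Δλ = 2.4263 × (1 - cos(157°))
Δλ = 2.4263 × 1.9205
Δλ = 4.6597 pm

Final wavelength:
λ' = 46.7 + 4.6597 = 51.3597 pm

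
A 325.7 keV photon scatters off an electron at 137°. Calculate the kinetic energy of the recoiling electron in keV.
170.8649 keV

By energy conservation: K_e = E_initial - E_final

First find the scattered photon energy:
Initial wavelength: λ = hc/E = 3.8067 pm
Compton shift: Δλ = λ_C(1 - cos(137°)) = 4.2008 pm
Final wavelength: λ' = 3.8067 + 4.2008 = 8.0075 pm
Final photon energy: E' = hc/λ' = 154.8351 keV

Electron kinetic energy:
K_e = E - E' = 325.7000 - 154.8351 = 170.8649 keV

(Intermediate values are shown rounded; full precision is carried through to the final answer.)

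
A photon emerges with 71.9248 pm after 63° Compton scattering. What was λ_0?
70.6000 pm

From λ' = λ + Δλ, we have λ = λ' - Δλ

First calculate the Compton shift:
Δλ = λ_C(1 - cos θ)
Δλ = 2.4263 × (1 - cos(63°))
Δλ = 2.4263 × 0.5460
Δλ = 1.3248 pm

Initial wavelength:
λ = λ' - Δλ
λ = 71.9248 - 1.3248
λ = 70.6000 pm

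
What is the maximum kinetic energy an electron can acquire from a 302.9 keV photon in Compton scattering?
164.3060 keV

Maximum energy transfer occurs at θ = 180° (backscattering).

Initial photon: E₀ = 302.9 keV → λ₀ = 4.0932 pm

Maximum Compton shift (at 180°):
Δλ_max = 2λ_C = 2 × 2.4263 = 4.8526 pm

Final wavelength:
λ' = 4.0932 + 4.8526 = 8.9459 pm

Minimum photon energy (maximum energy to electron):
E'_min = hc/λ' = 138.5940 keV

Maximum electron kinetic energy:
K_max = E₀ - E'_min = 302.9000 - 138.5940 = 164.3060 keV

(Intermediate values are shown rounded; full precision is carried through to the final answer.)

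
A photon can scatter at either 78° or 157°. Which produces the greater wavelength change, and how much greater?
157° produces the larger shift by a factor of 2.425

Calculate both shifts using Δλ = λ_C(1 - cos θ):

For θ₁ = 78°:
Δλ₁ = 2.4263 × (1 - cos(78°))
Δλ₁ = 2.4263 × 0.7921
Δλ₁ = 1.9219 pm

For θ₂ = 157°:
Δλ₂ = 2.4263 × (1 - cos(157°))
Δλ₂ = 2.4263 × 1.9205
Δλ₂ = 4.6597 pm

The 157° angle produces the larger shift.
Ratio: 4.6597/1.9219 = 2.425

(Intermediate values are shown rounded; full precision is carried through to the final answer.)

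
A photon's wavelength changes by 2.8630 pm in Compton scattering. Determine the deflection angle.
100.37°

From the Compton formula Δλ = λ_C(1 - cos θ), we can solve for θ:

cos θ = 1 - Δλ/λ_C

Given:
- Δλ = 2.8630 pm
- λ_C = h/(m_e·c) ≈ 2.42631024 pm

cos θ = 1 - 2.8630/2.42631024
cos θ = 1 - 1.179981
cos θ = -0.179981

θ = arccos(-0.179981)
θ = 100.37°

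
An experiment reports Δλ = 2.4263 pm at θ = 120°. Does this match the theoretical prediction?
No, inconsistent

Calculate the expected shift for θ = 120°:

Δλ_expected = λ_C(1 - cos(120°))
Δλ_expected = 2.4263 × (1 - cos(120°))
Δλ_expected = 2.4263 × 1.5000
Δλ_expected = 3.6395 pm

Given shift: 2.4263 pm
Expected shift: 3.6395 pm
Difference: 1.2132 pm

The values do not match. The given shift corresponds to θ ≈ 90.0°, not 120°.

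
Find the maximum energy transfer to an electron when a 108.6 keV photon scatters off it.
32.3921 keV

Maximum energy transfer occurs at θ = 180° (backscattering).

Initial photon: E₀ = 108.6 keV → λ₀ = 11.4166 pm

Maximum Compton shift (at 180°):
Δλ_max = 2λ_C = 2 × 2.4263 = 4.8526 pm

Final wavelength:
λ' = 11.4166 + 4.8526 = 16.2692 pm

Minimum photon energy (maximum energy to electron):
E'_min = hc/λ' = 76.2079 keV

Maximum electron kinetic energy:
K_max = E₀ - E'_min = 108.6000 - 76.2079 = 32.3921 keV

(Intermediate values are shown rounded; full precision is carried through to the final answer.)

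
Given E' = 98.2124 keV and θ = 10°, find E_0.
98.5000 keV

Convert final energy to wavelength (hc ≈ 1239.842 keV·pm):
λ' = hc/E' = 1239.842 / 98.2124 = 12.6241 pm

Calculate the Compton shift:
Δλ = λ_C(1 - cos(10°))
Δλ = 2.4263 × (1 - cos(10°))
Δλ = 0.0369 pm

Initial wavelength:
λ = λ' - Δλ = 12.6241 - 0.0369 = 12.5872 pm

Initial energy:
E = hc/λ = 1239.842 / 12.5872 = 98.5000 keV

(Intermediate values are shown rounded; full precision is carried through to the final answer.)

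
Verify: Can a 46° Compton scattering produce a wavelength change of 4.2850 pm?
No, inconsistent

Calculate the expected shift for θ = 46°:

Δλ_expected = λ_C(1 - cos(46°))
Δλ_expected = 2.4263 × (1 - cos(46°))
Δλ_expected = 2.4263 × 0.3053
Δλ_expected = 0.7409 pm

Given shift: 4.2850 pm
Expected shift: 0.7409 pm
Difference: 3.5441 pm

The values do not match. The given shift corresponds to θ ≈ 140.0°, not 46°.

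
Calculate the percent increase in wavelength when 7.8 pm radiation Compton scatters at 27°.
3.3904%

Calculate the Compton shift:
Δλ = λ_C(1 - cos(27°))
Δλ = 2.4263 × (1 - cos(27°))
Δλ = 2.4263 × 0.1090
Δλ = 0.2645 pm

Percentage change:
(Δλ/λ₀) × 100 = (0.2645/7.8) × 100
= 3.3904%

(Intermediate values are shown rounded; full precision is carried through to the final answer.)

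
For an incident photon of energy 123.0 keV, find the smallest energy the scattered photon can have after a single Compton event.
83.0290 keV (at θ = 180°)

The scattered photon has minimum energy when its wavelength is maximum, i.e., when the Compton shift Δλ = λ_C(1 − cos θ) is maximum. This occurs at θ = 180° (backscattering), giving Δλ_max = 2λ_C = 4.8526 pm.

Initial wavelength: λ₀ = hc/E₀ = 10.0800 pm
Maximum final wavelength: λ'_max = λ₀ + 2λ_C = 10.0800 + 4.8526 = 14.9326 pm
Minimum final energy: E'_min = hc/λ'_max = 83.0290 keV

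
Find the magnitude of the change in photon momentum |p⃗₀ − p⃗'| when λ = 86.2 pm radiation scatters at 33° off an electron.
4.3566e-24 kg·m/s

Photon momentum magnitude is p = h/λ.

Initial momentum:
p₀ = h/λ = 6.6261e-34/8.6200e-11 = 7.6869e-24 kg·m/s

After scattering:
λ' = λ + Δλ = 86.2 + 0.3914 = 86.5914 pm
p' = h/λ' = 6.6261e-34/8.6591e-11 = 7.6521e-24 kg·m/s

Momentum is a vector; the scattered photon's direction makes angle θ = 33° with the incident direction. The magnitude of the vector change Δp⃗ = p⃗₀ − p⃗' is found from the law of cosines:
|Δp⃗|² = p₀² + p'² − 2p₀p'cos θ
|Δp⃗|² = (7.6869e-24)² + (7.6521e-24)² − 2·7.6869e-24·7.6521e-24·cos(33°)
|Δp⃗| = 4.3566e-24 kg·m/s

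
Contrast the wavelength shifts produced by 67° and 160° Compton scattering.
160° produces the larger shift by a factor of 3.184

Calculate both shifts using Δλ = λ_C(1 - cos θ):

For θ₁ = 67°:
Δλ₁ = 2.4263 × (1 - cos(67°))
Δλ₁ = 2.4263 × 0.6093
Δλ₁ = 1.4783 pm

For θ₂ = 160°:
Δλ₂ = 2.4263 × (1 - cos(160°))
Δλ₂ = 2.4263 × 1.9397
Δλ₂ = 4.7063 pm

The 160° angle produces the larger shift.
Ratio: 4.7063/1.4783 = 3.184

(Intermediate values are shown rounded; full precision is carried through to the final answer.)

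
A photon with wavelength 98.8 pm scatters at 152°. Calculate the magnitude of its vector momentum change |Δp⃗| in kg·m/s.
1.2727e-23 kg·m/s

Photon momentum magnitude is p = h/λ.

Initial momentum:
p₀ = h/λ = 6.6261e-34/9.8800e-11 = 6.7065e-24 kg·m/s

After scattering:
λ' = λ + Δλ = 98.8 + 4.5686 = 103.3686 pm
p' = h/λ' = 6.6261e-34/1.0337e-10 = 6.4101e-24 kg·m/s

Momentum is a vector; the scattered photon's direction makes angle θ = 152° with the incident direction. The magnitude of the vector change Δp⃗ = p⃗₀ − p⃗' is found from the law of cosines:
|Δp⃗|² = p₀² + p'² − 2p₀p'cos θ
|Δp⃗|² = (6.7065e-24)² + (6.4101e-24)² − 2·6.7065e-24·6.4101e-24·cos(152°)
|Δp⃗| = 1.2727e-23 kg·m/s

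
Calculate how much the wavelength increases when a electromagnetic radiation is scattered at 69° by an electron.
1.5568 pm

Using the Compton scattering formula:
Δλ = λ_C(1 - cos θ)

where λ_C = h/(m_e·c) ≈ 2.4263 pm is the Compton wavelength of an electron.

For θ = 69°:
cos(69°) = 0.3584
1 - cos(69°) = 0.6416

Δλ = 2.4263 × 0.6416
Δλ = 1.5568 pm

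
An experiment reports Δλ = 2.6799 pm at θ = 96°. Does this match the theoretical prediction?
Yes, consistent

Calculate the expected shift for θ = 96°:

Δλ_expected = λ_C(1 - cos(96°))
Δλ_expected = 2.4263 × (1 - cos(96°))
Δλ_expected = 2.4263 × 1.1045
Δλ_expected = 2.6799 pm

Given shift: 2.6799 pm
Expected shift: 2.6799 pm
Difference: 0.0000 pm

The values match. This is consistent with Compton scattering at the stated angle.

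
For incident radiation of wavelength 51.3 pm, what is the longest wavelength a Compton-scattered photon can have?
56.1526 pm (at θ = 180°)

The Compton shift is Δλ = λ_C(1 − cos θ).

Since cos θ ranges from −1 to 1, the factor (1 − cos θ) ranges from 0 to 2; the maximum shift occurs at θ = 180° (backscattering):
Δλ_max = 2λ_C = 2 × 2.4263 pm = 4.8526 pm

Maximum scattered wavelength:
λ'_max = λ₀ + Δλ_max = 51.3 + 4.8526 = 56.1526 pm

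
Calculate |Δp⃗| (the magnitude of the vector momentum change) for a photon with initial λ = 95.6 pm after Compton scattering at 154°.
1.3196e-23 kg·m/s

Photon momentum magnitude is p = h/λ.

Initial momentum:
p₀ = h/λ = 6.6261e-34/9.5600e-11 = 6.9310e-24 kg·m/s

After scattering:
λ' = λ + Δλ = 95.6 + 4.6071 = 100.2071 pm
p' = h/λ' = 6.6261e-34/1.0021e-10 = 6.6124e-24 kg·m/s

Momentum is a vector; the scattered photon's direction makes angle θ = 154° with the incident direction. The magnitude of the vector change Δp⃗ = p⃗₀ − p⃗' is found from the law of cosines:
|Δp⃗|² = p₀² + p'² − 2p₀p'cos θ
|Δp⃗|² = (6.9310e-24)² + (6.6124e-24)² − 2·6.9310e-24·6.6124e-24·cos(154°)
|Δp⃗| = 1.3196e-23 kg·m/s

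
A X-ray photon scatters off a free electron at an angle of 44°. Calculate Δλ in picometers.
0.6810 pm

Using the Compton scattering formula:
Δλ = λ_C(1 - cos θ)

where λ_C = h/(m_e·c) ≈ 2.4263 pm is the Compton wavelength of an electron.

For θ = 44°:
cos(44°) = 0.7193
1 - cos(44°) = 0.2807

Δλ = 2.4263 × 0.2807
Δλ = 0.6810 pm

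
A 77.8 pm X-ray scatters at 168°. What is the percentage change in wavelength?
6.1692%

Calculate the Compton shift:
Δλ = λ_C(1 - cos(168°))
Δλ = 2.4263 × (1 - cos(168°))
Δλ = 2.4263 × 1.9781
Δλ = 4.7996 pm

Percentage change:
(Δλ/λ₀) × 100 = (4.7996/77.8) × 100
= 6.1692%

(Intermediate values are shown rounded; full precision is carried through to the final answer.)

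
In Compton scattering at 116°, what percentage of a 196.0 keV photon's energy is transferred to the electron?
0.3555 (or 35.55%)

Calculate initial and final photon energies:

Initial: E₀ = 196.0 keV → λ₀ = 6.3257 pm
Compton shift: Δλ = 3.4899 pm
Final wavelength: λ' = 9.8157 pm
Final energy: E' = 126.3127 keV

Fractional energy loss:
(E₀ - E')/E₀ = (196.0000 - 126.3127)/196.0000
= 69.6873/196.0000
= 0.3555
= 35.55%

(Intermediate values are shown rounded; full precision is carried through to the final answer.)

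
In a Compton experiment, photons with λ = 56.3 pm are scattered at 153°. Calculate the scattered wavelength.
60.8882 pm

Using the Compton scattering formula:
λ' = λ + Δλ = λ + λ_C(1 - cos θ)

Given:
- Initial wavelength λ = 56.3 pm
- Scattering angle θ = 153°
- Compton wavelength λ_C ≈ 2.4263 pm

Calculate the shift:
Δλ = 2.4263 × (1 - cos(153°))
Δλ = 2.4263 × 1.8910
Δλ = 4.5882 pm

Final wavelength:
λ' = 56.3 + 4.5882 = 60.8882 pm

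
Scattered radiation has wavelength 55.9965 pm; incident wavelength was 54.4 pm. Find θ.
70.00°

First find the wavelength shift:
Δλ = λ' - λ = 55.9965 - 54.4 = 1.5965 pm

Using Δλ = λ_C(1 - cos θ), with λ_C = h/(m_e·c) ≈ 2.42631024 pm:
cos θ = 1 - Δλ/λ_C
cos θ = 1 - 1.5965/2.42631024
cos θ = 0.342005

θ = arccos(0.342005)
θ = 70.00°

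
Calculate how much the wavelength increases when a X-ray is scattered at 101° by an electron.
2.8893 pm

Using the Compton scattering formula:
Δλ = λ_C(1 - cos θ)

where λ_C = h/(m_e·c) ≈ 2.4263 pm is the Compton wavelength of an electron.

For θ = 101°:
cos(101°) = -0.1908
1 - cos(101°) = 1.1908

Δλ = 2.4263 × 1.1908
Δλ = 2.8893 pm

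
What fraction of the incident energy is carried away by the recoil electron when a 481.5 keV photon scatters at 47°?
0.2306 (or 23.06%)

Calculate initial and final photon energies:

Initial: E₀ = 481.5 keV → λ₀ = 2.5750 pm
Compton shift: Δλ = 0.7716 pm
Final wavelength: λ' = 3.3465 pm
Final energy: E' = 370.4861 keV

Fractional energy loss:
(E₀ - E')/E₀ = (481.5000 - 370.4861)/481.5000
= 111.0139/481.5000
= 0.2306
= 23.06%

(Intermediate values are shown rounded; full precision is carried through to the final answer.)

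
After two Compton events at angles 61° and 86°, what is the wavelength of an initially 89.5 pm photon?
93.0071 pm

Apply Compton shift twice:

First scattering at θ₁ = 61°:
Δλ₁ = λ_C(1 - cos(61°))
Δλ₁ = 2.4263 × 0.5152
Δλ₁ = 1.2500 pm

After first scattering:
λ₁ = 89.5 + 1.2500 = 90.7500 pm

Second scattering at θ₂ = 86°:
Δλ₂ = λ_C(1 - cos(86°))
Δλ₂ = 2.4263 × 0.9302
Δλ₂ = 2.2571 pm

Final wavelength:
λ₂ = 90.7500 + 2.2571 = 93.0071 pm

Total shift: Δλ_total = 1.2500 + 2.2571 = 3.5071 pm

(Intermediate values are shown rounded; full precision is carried through to the final answer.)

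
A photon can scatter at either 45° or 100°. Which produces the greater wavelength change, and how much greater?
100° produces the larger shift by a factor of 4.007

Calculate both shifts using Δλ = λ_C(1 - cos θ):

For θ₁ = 45°:
Δλ₁ = 2.4263 × (1 - cos(45°))
Δλ₁ = 2.4263 × 0.2929
Δλ₁ = 0.7106 pm

For θ₂ = 100°:
Δλ₂ = 2.4263 × (1 - cos(100°))
Δλ₂ = 2.4263 × 1.1736
Δλ₂ = 2.8476 pm

The 100° angle produces the larger shift.
Ratio: 2.8476/0.7106 = 4.007

(Intermediate values are shown rounded; full precision is carried through to the final answer.)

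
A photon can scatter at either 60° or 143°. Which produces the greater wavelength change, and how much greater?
143° produces the larger shift by a factor of 3.597

Calculate both shifts using Δλ = λ_C(1 - cos θ):

For θ₁ = 60°:
Δλ₁ = 2.4263 × (1 - cos(60°))
Δλ₁ = 2.4263 × 0.5000
Δλ₁ = 1.2132 pm

For θ₂ = 143°:
Δλ₂ = 2.4263 × (1 - cos(143°))
Δλ₂ = 2.4263 × 1.7986
Δλ₂ = 4.3640 pm

The 143° angle produces the larger shift.
Ratio: 4.3640/1.2132 = 3.597

(Intermediate values are shown rounded; full precision is carried through to the final answer.)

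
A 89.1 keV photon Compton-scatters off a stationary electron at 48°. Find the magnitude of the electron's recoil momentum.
3.7754e-23 kg·m/s

The electron is initially at rest, so by conservation of momentum:
p⃗_e = p⃗₀ − p⃗'  (incident photon momentum minus scattered photon momentum)

Photon momentum magnitudes (p = h/λ = E/c):
λ₀ = hc/E₀ = 13.9152 pm → p₀ = h/λ₀ = 4.7618e-23 kg·m/s
Δλ = λ_C(1 − cos 48°) = 0.8028 pm
λ' = 14.7180 pm → p' = h/λ' = 4.5020e-23 kg·m/s

The scattered photon makes angle θ = 48° with the incident direction, so by the law of cosines:
|p⃗_e|² = p₀² + p'² − 2p₀p'cos θ
|p⃗_e|² = (4.7618e-23)² + (4.5020e-23)² − 2·4.7618e-23·4.5020e-23·cos(48°)
|p⃗_e| = 3.7754e-23 kg·m/s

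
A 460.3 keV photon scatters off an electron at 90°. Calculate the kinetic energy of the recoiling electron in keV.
218.1368 keV

By energy conservation: K_e = E_initial - E_final

First find the scattered photon energy:
Initial wavelength: λ = hc/E = 2.6936 pm
Compton shift: Δλ = λ_C(1 - cos(90°)) = 2.4263 pm
Final wavelength: λ' = 2.6936 + 2.4263 = 5.1199 pm
Final photon energy: E' = hc/λ' = 242.1632 keV

Electron kinetic energy:
K_e = E - E' = 460.3000 - 242.1632 = 218.1368 keV

(Intermediate values are shown rounded; full precision is carried through to the final answer.)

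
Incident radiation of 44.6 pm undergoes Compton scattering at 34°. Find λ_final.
45.0148 pm

Using the Compton scattering formula:
λ' = λ + Δλ = λ + λ_C(1 - cos θ)

Given:
- Initial wavelength λ = 44.6 pm
- Scattering angle θ = 34°
- Compton wavelength λ_C ≈ 2.4263 pm

Calculate the shift:
Δλ = 2.4263 × (1 - cos(34°))
Δλ = 2.4263 × 0.1710
Δλ = 0.4148 pm

Final wavelength:
λ' = 44.6 + 0.4148 = 45.0148 pm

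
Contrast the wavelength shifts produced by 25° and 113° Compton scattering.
113° produces the larger shift by a factor of 14.844

Calculate both shifts using Δλ = λ_C(1 - cos θ):

For θ₁ = 25°:
Δλ₁ = 2.4263 × (1 - cos(25°))
Δλ₁ = 2.4263 × 0.0937
Δλ₁ = 0.2273 pm

For θ₂ = 113°:
Δλ₂ = 2.4263 × (1 - cos(113°))
Δλ₂ = 2.4263 × 1.3907
Δλ₂ = 3.3743 pm

The 113° angle produces the larger shift.
Ratio: 3.3743/0.2273 = 14.844

(Intermediate values are shown rounded; full precision is carried through to the final answer.)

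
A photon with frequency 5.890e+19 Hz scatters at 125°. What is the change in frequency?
2.525e+19 Hz (decrease)

Convert frequency to wavelength (c = 299792458 m/s):
λ₀ = c/f₀ = 299792458/5.890e+19 = 5.0898550e-12 m = 5.0899 pm

Calculate Compton shift:
Δλ = λ_C(1 - cos(125°)) = 3.8180 pm

Final wavelength:
λ' = λ₀ + Δλ = 5.0899 + 3.8180 = 8.9078 pm

Final frequency:
f' = c/λ' = 299792458/8.9078396e-12 = 3.3654901e+19 Hz

Frequency shift (decrease):
Δf = f₀ - f' = 5.890e+19 - 3.3654901e+19 = 2.525e+19 Hz

(Intermediate values are shown rounded; full precision is carried through to the final answer.)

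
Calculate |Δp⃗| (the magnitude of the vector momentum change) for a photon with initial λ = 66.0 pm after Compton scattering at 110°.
1.6063e-23 kg·m/s

Photon momentum magnitude is p = h/λ.

Initial momentum:
p₀ = h/λ = 6.6261e-34/6.6000e-11 = 1.0040e-23 kg·m/s

After scattering:
λ' = λ + Δλ = 66.0 + 3.2562 = 69.2562 pm
p' = h/λ' = 6.6261e-34/6.9256e-11 = 9.5675e-24 kg·m/s

Momentum is a vector; the scattered photon's direction makes angle θ = 110° with the incident direction. The magnitude of the vector change Δp⃗ = p⃗₀ − p⃗' is found from the law of cosines:
|Δp⃗|² = p₀² + p'² − 2p₀p'cos θ
|Δp⃗|² = (1.0040e-23)² + (9.5675e-24)² − 2·1.0040e-23·9.5675e-24·cos(110°)
|Δp⃗| = 1.6063e-23 kg·m/s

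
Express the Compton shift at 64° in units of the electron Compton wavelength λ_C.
0.5616 λ_C

The Compton shift formula is:
Δλ = λ_C(1 - cos θ)

Dividing both sides by λ_C:
Δλ/λ_C = 1 - cos θ

For θ = 64°:
Δλ/λ_C = 1 - cos(64°)
Δλ/λ_C = 1 - 0.4384
Δλ/λ_C = 0.5616

This means the shift is 0.5616 × λ_C = 1.3627 pm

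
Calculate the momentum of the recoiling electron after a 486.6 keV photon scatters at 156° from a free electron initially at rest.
3.4627e-22 kg·m/s

The electron is initially at rest, so by conservation of momentum:
p⃗_e = p⃗₀ − p⃗'  (incident photon momentum minus scattered photon momentum)

Photon momentum magnitudes (p = h/λ = E/c):
λ₀ = hc/E₀ = 2.5480 pm → p₀ = h/λ₀ = 2.6005e-22 kg·m/s
Δλ = λ_C(1 − cos 156°) = 4.6429 pm
λ' = 7.1908 pm → p' = h/λ' = 9.2146e-23 kg·m/s

The scattered photon makes angle θ = 156° with the incident direction, so by the law of cosines:
|p⃗_e|² = p₀² + p'² − 2p₀p'cos θ
|p⃗_e|² = (2.6005e-22)² + (9.2146e-23)² − 2·2.6005e-22·9.2146e-23·cos(156°)
|p⃗_e| = 3.4627e-22 kg·m/s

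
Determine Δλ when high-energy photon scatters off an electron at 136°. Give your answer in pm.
4.1717 pm

Using the Compton scattering formula:
Δλ = λ_C(1 - cos θ)

where λ_C = h/(m_e·c) ≈ 2.4263 pm is the Compton wavelength of an electron.

For θ = 136°:
cos(136°) = -0.7193
1 - cos(136°) = 1.7193

Δλ = 2.4263 × 1.7193
Δλ = 4.1717 pm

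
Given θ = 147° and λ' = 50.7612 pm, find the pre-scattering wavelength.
46.3000 pm

From λ' = λ + Δλ, we have λ = λ' - Δλ

First calculate the Compton shift:
Δλ = λ_C(1 - cos θ)
Δλ = 2.4263 × (1 - cos(147°))
Δλ = 2.4263 × 1.8387
Δλ = 4.4612 pm

Initial wavelength:
λ = λ' - Δλ
λ = 50.7612 - 4.4612
λ = 46.3000 pm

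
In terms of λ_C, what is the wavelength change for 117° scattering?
1.4540 λ_C

The Compton shift formula is:
Δλ = λ_C(1 - cos θ)

Dividing both sides by λ_C:
Δλ/λ_C = 1 - cos θ

For θ = 117°:
Δλ/λ_C = 1 - cos(117°)
Δλ/λ_C = 1 - -0.4540
Δλ/λ_C = 1.4540

This means the shift is 1.4540 × λ_C = 3.5278 pm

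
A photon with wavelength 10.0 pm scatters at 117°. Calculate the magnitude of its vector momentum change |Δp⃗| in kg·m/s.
9.8674e-23 kg·m/s

Photon momentum magnitude is p = h/λ.

Initial momentum:
p₀ = h/λ = 6.6261e-34/1.0000e-11 = 6.6261e-23 kg·m/s

After scattering:
λ' = λ + Δλ = 10.0 + 3.5278 = 13.5278 pm
p' = h/λ' = 6.6261e-34/1.3528e-11 = 4.8981e-23 kg·m/s

Momentum is a vector; the scattered photon's direction makes angle θ = 117° with the incident direction. The magnitude of the vector change Δp⃗ = p⃗₀ − p⃗' is found from the law of cosines:
|Δp⃗|² = p₀² + p'² − 2p₀p'cos θ
|Δp⃗|² = (6.6261e-23)² + (4.8981e-23)² − 2·6.6261e-23·4.8981e-23·cos(117°)
|Δp⃗| = 9.8674e-23 kg·m/s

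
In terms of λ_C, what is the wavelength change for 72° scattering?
0.6910 λ_C

The Compton shift formula is:
Δλ = λ_C(1 - cos θ)

Dividing both sides by λ_C:
Δλ/λ_C = 1 - cos θ

For θ = 72°:
Δλ/λ_C = 1 - cos(72°)
Δλ/λ_C = 1 - 0.3090
Δλ/λ_C = 0.6910

This means the shift is 0.6910 × λ_C = 1.6765 pm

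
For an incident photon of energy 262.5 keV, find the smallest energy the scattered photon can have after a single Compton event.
129.4762 keV (at θ = 180°)

The scattered photon has minimum energy when its wavelength is maximum, i.e., when the Compton shift Δλ = λ_C(1 − cos θ) is maximum. This occurs at θ = 180° (backscattering), giving Δλ_max = 2λ_C = 4.8526 pm.

Initial wavelength: λ₀ = hc/E₀ = 4.7232 pm
Maximum final wavelength: λ'_max = λ₀ + 2λ_C = 4.7232 + 4.8526 = 9.5758 pm
Minimum final energy: E'_min = hc/λ'_max = 129.4762 keV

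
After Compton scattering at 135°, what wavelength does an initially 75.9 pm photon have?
80.0420 pm

Using the Compton formula: λ' = λ + λ_C(1 − cos θ)

For θ = 135°, cos θ = -√2/2 (exact) ≈ -0.7071, so:
1 − cos 135° = 1 − (-√2/2) ≈ 1.7071

Δλ = λ_C × 1.7071 = 2.4263 × 1.7071 = 4.1420 pm

λ' = 75.9 + 4.1420 = 80.0420 pm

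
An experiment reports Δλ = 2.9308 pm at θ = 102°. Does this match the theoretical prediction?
Yes, consistent

Calculate the expected shift for θ = 102°:

Δλ_expected = λ_C(1 - cos(102°))
Δλ_expected = 2.4263 × (1 - cos(102°))
Δλ_expected = 2.4263 × 1.2079
Δλ_expected = 2.9308 pm

Given shift: 2.9308 pm
Expected shift: 2.9308 pm
Difference: 0.0000 pm

The values match. This is consistent with Compton scattering at the stated angle.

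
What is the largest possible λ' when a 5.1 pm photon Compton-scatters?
9.9526 pm (at θ = 180°)

The Compton shift is Δλ = λ_C(1 − cos θ).

Since cos θ ranges from −1 to 1, the factor (1 − cos θ) ranges from 0 to 2; the maximum shift occurs at θ = 180° (backscattering):
Δλ_max = 2λ_C = 2 × 2.4263 pm = 4.8526 pm

Maximum scattered wavelength:
λ'_max = λ₀ + Δλ_max = 5.1 + 4.8526 = 9.9526 pm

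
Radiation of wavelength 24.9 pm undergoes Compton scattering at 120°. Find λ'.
28.5395 pm

Using the Compton formula: λ' = λ + λ_C(1 − cos θ)

For θ = 120°, cos θ = -1/2 (exact) = -0.5000, so:
1 − cos 120° = 1 − (-1/2) = 1.5000

Δλ = λ_C × 1.5000 = 2.4263 × 1.5000 = 3.6395 pm

λ' = 24.9 + 3.6395 = 28.5395 pm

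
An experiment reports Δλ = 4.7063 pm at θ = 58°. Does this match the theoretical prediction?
No, inconsistent

Calculate the expected shift for θ = 58°:

Δλ_expected = λ_C(1 - cos(58°))
Δλ_expected = 2.4263 × (1 - cos(58°))
Δλ_expected = 2.4263 × 0.4701
Δλ_expected = 1.1406 pm

Given shift: 4.7063 pm
Expected shift: 1.1406 pm
Difference: 3.5657 pm

The values do not match. The given shift corresponds to θ ≈ 160.0°, not 58°.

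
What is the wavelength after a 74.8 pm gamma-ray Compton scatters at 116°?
78.2899 pm

Using the Compton scattering formula:
λ' = λ + Δλ = λ + λ_C(1 - cos θ)

Given:
- Initial wavelength λ = 74.8 pm
- Scattering angle θ = 116°
- Compton wavelength λ_C ≈ 2.4263 pm

Calculate the shift:
Δλ = 2.4263 × (1 - cos(116°))
Δλ = 2.4263 × 1.4384
Δλ = 3.4899 pm

Final wavelength:
λ' = 74.8 + 3.4899 = 78.2899 pm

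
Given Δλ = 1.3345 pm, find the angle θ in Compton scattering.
63.26°

From the Compton formula Δλ = λ_C(1 - cos θ), we can solve for θ:

cos θ = 1 - Δλ/λ_C

Given:
- Δλ = 1.3345 pm
- λ_C = h/(m_e·c) ≈ 2.42631024 pm

cos θ = 1 - 1.3345/2.42631024
cos θ = 1 - 0.550012
cos θ = 0.449988

θ = arccos(0.449988)
θ = 63.26°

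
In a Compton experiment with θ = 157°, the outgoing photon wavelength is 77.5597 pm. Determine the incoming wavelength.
72.9000 pm

From λ' = λ + Δλ, we have λ = λ' - Δλ

First calculate the Compton shift:
Δλ = λ_C(1 - cos θ)
Δλ = 2.4263 × (1 - cos(157°))
Δλ = 2.4263 × 1.9205
Δλ = 4.6597 pm

Initial wavelength:
λ = λ' - Δλ
λ = 77.5597 - 4.6597
λ = 72.9000 pm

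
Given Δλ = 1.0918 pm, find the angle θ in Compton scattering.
56.63°

From the Compton formula Δλ = λ_C(1 - cos θ), we can solve for θ:

cos θ = 1 - Δλ/λ_C

Given:
- Δλ = 1.0918 pm
- λ_C = h/(m_e·c) ≈ 2.42631024 pm

cos θ = 1 - 1.0918/2.42631024
cos θ = 1 - 0.449984
cos θ = 0.550016

θ = arccos(0.550016)
θ = 56.63°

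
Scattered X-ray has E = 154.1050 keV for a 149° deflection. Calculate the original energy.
350.3000 keV

Convert final energy to wavelength (hc ≈ 1239.842 keV·pm):
λ' = hc/E' = 1239.842 / 154.1050 = 8.0454 pm

Calculate the Compton shift:
Δλ = λ_C(1 - cos(149°))
Δλ = 2.4263 × (1 - cos(149°))
Δλ = 4.5061 pm

Initial wavelength:
λ = λ' - Δλ = 8.0454 - 4.5061 = 3.5394 pm

Initial energy:
E = hc/λ = 1239.842 / 3.5394 = 350.3000 keV

(Intermediate values are shown rounded; full precision is carried through to the final answer.)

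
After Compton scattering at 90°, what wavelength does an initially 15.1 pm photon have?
17.5263 pm

Using the Compton formula: λ' = λ + λ_C(1 − cos θ)

For θ = 90°, cos θ = 0 (exact) = 0.0000, so:
1 − cos 90° = 1 − (0) = 1.0000

Δλ = λ_C × 1.0000 = 2.4263 × 1.0000 = 2.4263 pm

λ' = 15.1 + 2.4263 = 17.5263 pm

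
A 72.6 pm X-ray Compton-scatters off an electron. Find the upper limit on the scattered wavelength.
77.4526 pm (at θ = 180°)

The Compton shift is Δλ = λ_C(1 − cos θ).

Since cos θ ranges from −1 to 1, the factor (1 − cos θ) ranges from 0 to 2; the maximum shift occurs at θ = 180° (backscattering):
Δλ_max = 2λ_C = 2 × 2.4263 pm = 4.8526 pm

Maximum scattered wavelength:
λ'_max = λ₀ + Δλ_max = 72.6 + 4.8526 = 77.4526 pm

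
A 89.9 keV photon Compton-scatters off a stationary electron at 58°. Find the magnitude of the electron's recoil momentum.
4.4921e-23 kg·m/s

The electron is initially at rest, so by conservation of momentum:
p⃗_e = p⃗₀ − p⃗'  (incident photon momentum minus scattered photon momentum)

Photon momentum magnitudes (p = h/λ = E/c):
λ₀ = hc/E₀ = 13.7913 pm → p₀ = h/λ₀ = 4.8045e-23 kg·m/s
Δλ = λ_C(1 − cos 58°) = 1.1406 pm
λ' = 14.9319 pm → p' = h/λ' = 4.4375e-23 kg·m/s

The scattered photon makes angle θ = 58° with the incident direction, so by the law of cosines:
|p⃗_e|² = p₀² + p'² − 2p₀p'cos θ
|p⃗_e|² = (4.8045e-23)² + (4.4375e-23)² − 2·4.8045e-23·4.4375e-23·cos(58°)
|p⃗_e| = 4.4921e-23 kg·m/s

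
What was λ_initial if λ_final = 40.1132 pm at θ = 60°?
38.9000 pm

From λ' = λ + Δλ, we have λ = λ' - Δλ

First calculate the Compton shift:
Δλ = λ_C(1 - cos θ)
Δλ = 2.4263 × (1 - cos(60°))
Δλ = 2.4263 × 0.5000
Δλ = 1.2132 pm

Initial wavelength:
λ = λ' - Δλ
λ = 40.1132 - 1.2132
λ = 38.9000 pm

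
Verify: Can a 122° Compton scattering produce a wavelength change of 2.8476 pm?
No, inconsistent

Calculate the expected shift for θ = 122°:

Δλ_expected = λ_C(1 - cos(122°))
Δλ_expected = 2.4263 × (1 - cos(122°))
Δλ_expected = 2.4263 × 1.5299
Δλ_expected = 3.7121 pm

Given shift: 2.8476 pm
Expected shift: 3.7121 pm
Difference: 0.8644 pm

The values do not match. The given shift corresponds to θ ≈ 100.0°, not 122°.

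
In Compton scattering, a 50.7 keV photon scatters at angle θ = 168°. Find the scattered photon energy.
42.3819 keV

First convert energy to wavelength:
λ = hc/E, with hc ≈ 1239.842 keV·pm (i.e. 1239.842 eV·nm)

For E = 50.7 keV = 50700 eV:
λ = 1239.842 keV·pm / 50.7 keV
λ = 24.4545 pm

Calculate the Compton shift:
Δλ = λ_C(1 - cos(168°)) = 2.4263 × 1.9781
Δλ = 4.7996 pm

Final wavelength:
λ' = 24.4545 + 4.7996 = 29.2541 pm

Final energy:
E' = hc/λ' = 1239.842 / 29.2541 = 42.3819 keV

(Intermediate values are shown rounded; full precision is carried through to the final answer.)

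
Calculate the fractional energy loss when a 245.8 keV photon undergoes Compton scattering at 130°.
0.4414 (or 44.14%)

Calculate initial and final photon energies:

Initial: E₀ = 245.8 keV → λ₀ = 5.0441 pm
Compton shift: Δλ = 3.9859 pm
Final wavelength: λ' = 9.0300 pm
Final energy: E' = 137.3022 keV

Fractional energy loss:
(E₀ - E')/E₀ = (245.8000 - 137.3022)/245.8000
= 108.4978/245.8000
= 0.4414
= 44.14%

(Intermediate values are shown rounded; full precision is carried through to the final answer.)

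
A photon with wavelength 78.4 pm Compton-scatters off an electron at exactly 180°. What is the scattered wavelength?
83.2526 pm

Using the Compton formula: λ' = λ + λ_C(1 − cos θ)

For θ = 180°, cos θ = -1 (exact) = -1.0000, so:
1 − cos 180° = 1 − (-1) = 2.0000

Δλ = λ_C × 2.0000 = 2.4263 × 2.0000 = 4.8526 pm

λ' = 78.4 + 4.8526 = 83.2526 pm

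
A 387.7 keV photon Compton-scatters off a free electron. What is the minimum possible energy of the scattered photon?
154.0069 keV (at θ = 180°)

The scattered photon has minimum energy when its wavelength is maximum, i.e., when the Compton shift Δλ = λ_C(1 − cos θ) is maximum. This occurs at θ = 180° (backscattering), giving Δλ_max = 2λ_C = 4.8526 pm.

Initial wavelength: λ₀ = hc/E₀ = 3.1979 pm
Maximum final wavelength: λ'_max = λ₀ + 2λ_C = 3.1979 + 4.8526 = 8.0506 pm
Minimum final energy: E'_min = hc/λ'_max = 154.0069 keV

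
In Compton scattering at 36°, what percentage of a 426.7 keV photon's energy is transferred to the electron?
0.1375 (or 13.75%)

Calculate initial and final photon energies:

Initial: E₀ = 426.7 keV → λ₀ = 2.9057 pm
Compton shift: Δλ = 0.4634 pm
Final wavelength: λ' = 3.3690 pm
Final energy: E' = 368.0108 keV

Fractional energy loss:
(E₀ - E')/E₀ = (426.7000 - 368.0108)/426.7000
= 58.6892/426.7000
= 0.1375
= 13.75%

(Intermediate values are shown rounded; full precision is carried through to the final answer.)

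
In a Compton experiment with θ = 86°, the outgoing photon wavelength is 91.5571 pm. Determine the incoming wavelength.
89.3000 pm

From λ' = λ + Δλ, we have λ = λ' - Δλ

First calculate the Compton shift:
Δλ = λ_C(1 - cos θ)
Δλ = 2.4263 × (1 - cos(86°))
Δλ = 2.4263 × 0.9302
Δλ = 2.2571 pm

Initial wavelength:
λ = λ' - Δλ
λ = 91.5571 - 2.2571
λ = 89.3000 pm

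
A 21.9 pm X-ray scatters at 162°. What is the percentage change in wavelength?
21.6158%

Calculate the Compton shift:
Δλ = λ_C(1 - cos(162°))
Δλ = 2.4263 × (1 - cos(162°))
Δλ = 2.4263 × 1.9511
Δλ = 4.7339 pm

Percentage change:
(Δλ/λ₀) × 100 = (4.7339/21.9) × 100
= 21.6158%

(Intermediate values are shown rounded; full precision is carried through to the final answer.)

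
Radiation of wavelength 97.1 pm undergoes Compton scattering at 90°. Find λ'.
99.5263 pm

Using the Compton formula: λ' = λ + λ_C(1 − cos θ)

For θ = 90°, cos θ = 0 (exact) = 0.0000, so:
1 − cos 90° = 1 − (0) = 1.0000

Δλ = λ_C × 1.0000 = 2.4263 × 1.0000 = 2.4263 pm

λ' = 97.1 + 2.4263 = 99.5263 pm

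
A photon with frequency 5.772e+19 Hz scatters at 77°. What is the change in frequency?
1.534e+19 Hz (decrease)

Convert frequency to wavelength (c = 299792458 m/s):
λ₀ = c/f₀ = 299792458/5.772e+19 = 5.1939095e-12 m = 5.1939 pm

Calculate Compton shift:
Δλ = λ_C(1 - cos(77°)) = 1.8805 pm

Final wavelength:
λ' = λ₀ + Δλ = 5.1939 + 1.8805 = 7.0744 pm

Final frequency:
f' = c/λ' = 299792458/7.0744187e-12 = 4.2376974e+19 Hz

Frequency shift (decrease):
Δf = f₀ - f' = 5.772e+19 - 4.2376974e+19 = 1.534e+19 Hz

(Intermediate values are shown rounded; full precision is carried through to the final answer.)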